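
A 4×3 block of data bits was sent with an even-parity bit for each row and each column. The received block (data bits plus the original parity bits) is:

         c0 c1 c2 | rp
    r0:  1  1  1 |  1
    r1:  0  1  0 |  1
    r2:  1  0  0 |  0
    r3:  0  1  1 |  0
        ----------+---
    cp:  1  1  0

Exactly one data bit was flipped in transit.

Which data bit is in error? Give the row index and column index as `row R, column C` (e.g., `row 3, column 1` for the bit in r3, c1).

Recompute each row's even parity and compare to rp:
  r0: data parity 1, sent rp 1 → ok
  r1: data parity 1, sent rp 1 → ok
  r2: data parity 1, sent rp 0 → mismatch
  r3: data parity 0, sent rp 0 → ok
Recompute each column's even parity and compare to cp:
  c0: data parity 0, sent cp 1 → mismatch
  c1: data parity 1, sent cp 1 → ok
  c2: data parity 0, sent cp 0 → ok
Exactly one row (r2) and one column (c0) fail → the flipped bit is at their intersection.

row 2, column 0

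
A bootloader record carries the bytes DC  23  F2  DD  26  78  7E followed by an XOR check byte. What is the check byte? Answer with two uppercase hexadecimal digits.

XOR the bytes together:
  start with 0xDC
  0xDC ⊕ 0x23 = 0xFF
  0xFF ⊕ 0xF2 = 0x0D
  0x0D ⊕ 0xDD = 0xD0
  0xD0 ⊕ 0x26 = 0xF6
  0xF6 ⊕ 0x78 = 0x8E
  0x8E ⊕ 0x7E = 0xF0

F0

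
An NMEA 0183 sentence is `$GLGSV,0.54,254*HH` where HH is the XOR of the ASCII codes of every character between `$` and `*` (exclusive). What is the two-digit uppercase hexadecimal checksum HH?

XOR the ASCII codes of the payload characters:
  'G' = 0x47 → acc = 0x47
  'L' = 0x4C → acc = 0x0B
  'G' = 0x47 → acc = 0x4C
  'S' = 0x53 → acc = 0x1F
  'V' = 0x56 → acc = 0x49
  ',' = 0x2C → acc = 0x65
  '0' = 0x30 → acc = 0x55
  '.' = 0x2E → acc = 0x7B
  '5' = 0x35 → acc = 0x4E
  '4' = 0x34 → acc = 0x7A
  ',' = 0x2C → acc = 0x56
  '2' = 0x32 → acc = 0x64
  '5' = 0x35 → acc = 0x51
  '4' = 0x34 → acc = 0x65
Checksum = 0x65.

65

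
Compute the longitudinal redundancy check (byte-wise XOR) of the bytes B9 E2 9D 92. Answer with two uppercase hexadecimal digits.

54

XOR the bytes together:
  start with 0xB9
  0xB9 ⊕ 0xE2 = 0x5B
  0x5B ⊕ 0x9D = 0xC6
  0xC6 ⊕ 0x92 = 0x54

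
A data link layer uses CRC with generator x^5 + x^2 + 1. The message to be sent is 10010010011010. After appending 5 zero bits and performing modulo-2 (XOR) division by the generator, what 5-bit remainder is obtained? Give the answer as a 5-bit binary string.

01111

Append 5 zeros: 1001001001101000000. Divide by 100101 (XOR where the leading bit is 1):
  pos 0: 100100 XOR 100101 = 000001
  pos 5: 110011 XOR 100101 = 010110
  pos 6: 101100 XOR 100101 = 001001
  pos 8: 100110 XOR 100101 = 000011
  pos 12: 110000 XOR 100101 = 010101
  pos 13: 101010 XOR 100101 = 001111
Remainder (last 5 bits) = 01111. This is the CRC / FCS.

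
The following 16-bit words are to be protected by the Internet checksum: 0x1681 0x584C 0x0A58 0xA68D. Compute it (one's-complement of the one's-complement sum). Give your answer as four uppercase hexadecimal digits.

E04C

One's-complement addition (fold any carry out of bit 15 back into bit 0):
  0x1681 + 0x584C = 0x06ECD
  0x6ECD + 0x0A58 = 0x07925
  0x7925 + 0xA68D = 0x11FB2 → wrap carry → 0x1FB3
One's-complement sum = 0x1FB3.
Checksum = ~0x1FB3 & 0xFFFF = 0xE04C.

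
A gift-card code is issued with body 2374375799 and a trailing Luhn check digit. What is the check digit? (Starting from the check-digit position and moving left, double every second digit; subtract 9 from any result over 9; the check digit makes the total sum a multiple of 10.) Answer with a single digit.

Partial digits right→left: 9 9 7 5 7 3 4 7 3 2
Double every second digit counting from the check-digit position (so the 1st, 3rd, 5th, ... of the partial from the right).
  doubled (with −9 where >9): 9 5 5 8 6 → sum 33
  kept as-is: 9 5 3 7 2 → sum 26
Total = 33 + 26 = 59.
Check digit = (10 − (59 mod 10)) mod 10 = 1.

1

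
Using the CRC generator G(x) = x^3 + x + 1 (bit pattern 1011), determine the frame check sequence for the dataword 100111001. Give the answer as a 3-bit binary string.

011

Append 3 zeros: 100111001000. Divide by 1011 (XOR where the leading bit is 1):
  pos 0: 1001 XOR 1011 = 0010
  pos 2: 1011 XOR 1011 = 0000
  pos 8: 1000 XOR 1011 = 0011
Remainder (last 3 bits) = 011. This is the CRC / FCS.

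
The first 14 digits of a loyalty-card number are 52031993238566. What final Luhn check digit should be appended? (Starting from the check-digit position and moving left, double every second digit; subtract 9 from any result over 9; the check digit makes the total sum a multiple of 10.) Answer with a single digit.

4

Partial digits right→left: 6 6 5 8 3 2 3 9 9 1 3 0 2 5
Double every second digit counting from the check-digit position (so the 1st, 3rd, 5th, ... of the partial from the right).
  doubled (with −9 where >9): 3 1 6 6 9 6 4 → sum 35
  kept as-is: 6 8 2 9 1 0 5 → sum 31
Total = 35 + 31 = 66.
Check digit = (10 − (66 mod 10)) mod 10 = 4.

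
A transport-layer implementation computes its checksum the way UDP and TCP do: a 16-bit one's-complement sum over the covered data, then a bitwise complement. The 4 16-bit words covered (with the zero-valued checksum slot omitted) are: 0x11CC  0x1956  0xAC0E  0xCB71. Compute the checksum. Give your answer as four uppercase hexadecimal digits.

5D5D

One's-complement addition (fold any carry out of bit 15 back into bit 0):
  0x11CC + 0x1956 = 0x02B22
  0x2B22 + 0xAC0E = 0x0D730
  0xD730 + 0xCB71 = 0x1A2A1 → wrap carry → 0xA2A2
One's-complement sum = 0xA2A2.
Checksum = ~0xA2A2 & 0xFFFF = 0x5D5D.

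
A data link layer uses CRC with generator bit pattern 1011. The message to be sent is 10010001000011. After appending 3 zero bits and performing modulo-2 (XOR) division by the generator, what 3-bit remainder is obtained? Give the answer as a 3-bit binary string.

000

Append 3 zeros: 10010001000011000. Divide by 1011 (XOR where the leading bit is 1):
  pos 0: 1001 XOR 1011 = 0010
  pos 2: 1000 XOR 1011 = 0011
  pos 4: 1101 XOR 1011 = 0110
  pos 5: 1100 XOR 1011 = 0111
  pos 6: 1110 XOR 1011 = 0101
  pos 7: 1010 XOR 1011 = 0001
  pos 10: 1011 XOR 1011 = 0000
Remainder (last 3 bits) = 000. This is the CRC / FCS.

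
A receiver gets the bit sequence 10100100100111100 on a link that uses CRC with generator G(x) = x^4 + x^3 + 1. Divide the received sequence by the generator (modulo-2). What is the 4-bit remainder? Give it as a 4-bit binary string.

0011

Modulo-2 division of 10100100100111100 by 11001:
  pos 0: 10100 XOR 11001 = 01101
  pos 1: 11011 XOR 11001 = 00010
  pos 4: 10001 XOR 11001 = 01000
  pos 5: 10000 XOR 11001 = 01001
  pos 6: 10010 XOR 11001 = 01011
  pos 7: 10111 XOR 11001 = 01110
  pos 8: 11101 XOR 11001 = 00100
  pos 10: 10011 XOR 11001 = 01010
  pos 11: 10100 XOR 11001 = 01101
  pos 12: 11010 XOR 11001 = 00011
Remainder = 0011 (nonzero — an error is detected).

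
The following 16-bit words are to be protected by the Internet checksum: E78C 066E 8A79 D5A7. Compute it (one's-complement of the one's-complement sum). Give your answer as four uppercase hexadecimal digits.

One's-complement addition (fold any carry out of bit 15 back into bit 0):
  0xE78C + 0x066E = 0x0EDFA
  0xEDFA + 0x8A79 = 0x17873 → wrap carry → 0x7874
  0x7874 + 0xD5A7 = 0x14E1B → wrap carry → 0x4E1C
One's-complement sum = 0x4E1C.
Checksum = ~0x4E1C & 0xFFFF = 0xB1E3.

B1E3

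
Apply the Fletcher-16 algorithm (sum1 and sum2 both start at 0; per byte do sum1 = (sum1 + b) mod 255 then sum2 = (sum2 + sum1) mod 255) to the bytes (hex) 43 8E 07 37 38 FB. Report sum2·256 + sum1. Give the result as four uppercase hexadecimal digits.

Running sums (mod 255):
  after byte 0 (43): sum1=67, sum2=67
  after byte 1 (8E): sum1=209, sum2=21
  after byte 2 (07): sum1=216, sum2=237
  after byte 3 (37): sum1=16, sum2=253
  after byte 4 (38): sum1=72, sum2=70
  after byte 5 (FB): sum1=68, sum2=138
Checksum = sum2·256 + sum1 = 138·256 + 68 = 35396 = 0x8A44.

8A44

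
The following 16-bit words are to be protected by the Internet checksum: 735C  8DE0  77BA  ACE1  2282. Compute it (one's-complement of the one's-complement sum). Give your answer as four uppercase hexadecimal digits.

B7A4

One's-complement addition (fold any carry out of bit 15 back into bit 0):
  0x735C + 0x8DE0 = 0x1013C → wrap carry → 0x013D
  0x013D + 0x77BA = 0x078F7
  0x78F7 + 0xACE1 = 0x125D8 → wrap carry → 0x25D9
  0x25D9 + 0x2282 = 0x0485B
One's-complement sum = 0x485B.
Checksum = ~0x485B & 0xFFFF = 0xB7A4.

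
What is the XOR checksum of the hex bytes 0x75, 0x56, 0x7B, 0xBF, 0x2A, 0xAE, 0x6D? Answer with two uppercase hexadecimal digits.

XOR the bytes together:
  start with 0x75
  0x75 ⊕ 0x56 = 0x23
  0x23 ⊕ 0x7B = 0x58
  0x58 ⊕ 0xBF = 0xE7
  0xE7 ⊕ 0x2A = 0xCD
  0xCD ⊕ 0xAE = 0x63
  0x63 ⊕ 0x6D = 0x0E

0E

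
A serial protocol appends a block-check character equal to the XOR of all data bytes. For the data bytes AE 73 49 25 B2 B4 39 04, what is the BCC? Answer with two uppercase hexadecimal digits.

XOR the bytes together:
  start with 0xAE
  0xAE ⊕ 0x73 = 0xDD
  0xDD ⊕ 0x49 = 0x94
  0x94 ⊕ 0x25 = 0xB1
  0xB1 ⊕ 0xB2 = 0x03
  0x03 ⊕ 0xB4 = 0xB7
  0xB7 ⊕ 0x39 = 0x8E
  0x8E ⊕ 0x04 = 0x8A

8A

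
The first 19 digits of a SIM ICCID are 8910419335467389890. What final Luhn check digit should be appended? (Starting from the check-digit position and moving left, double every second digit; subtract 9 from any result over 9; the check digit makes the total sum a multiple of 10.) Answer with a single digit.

Partial digits right→left: 0 9 8 9 8 3 7 6 4 5 3 3 9 1 4 0 1 9 8
Double every second digit counting from the check-digit position (so the 1st, 3rd, 5th, ... of the partial from the right).
  doubled (with −9 where >9): 0 7 7 5 8 6 9 8 2 7 → sum 59
  kept as-is: 9 9 3 6 5 3 1 0 9 → sum 45
Total = 59 + 45 = 104.
Check digit = (10 − (104 mod 10)) mod 10 = 6.

6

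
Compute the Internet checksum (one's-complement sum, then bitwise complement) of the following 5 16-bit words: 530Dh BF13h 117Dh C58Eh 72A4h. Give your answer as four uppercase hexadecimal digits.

One's-complement addition (fold any carry out of bit 15 back into bit 0):
  0x530D + 0xBF13 = 0x11220 → wrap carry → 0x1221
  0x1221 + 0x117D = 0x0239E
  0x239E + 0xC58E = 0x0E92C
  0xE92C + 0x72A4 = 0x15BD0 → wrap carry → 0x5BD1
One's-complement sum = 0x5BD1.
Checksum = ~0x5BD1 & 0xFFFF = 0xA42E.

A42E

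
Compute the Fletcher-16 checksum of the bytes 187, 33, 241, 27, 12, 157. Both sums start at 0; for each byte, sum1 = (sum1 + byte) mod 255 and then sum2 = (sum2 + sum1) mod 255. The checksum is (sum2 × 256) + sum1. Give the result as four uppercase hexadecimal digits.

DA93

Running sums (mod 255):
  after byte 0 (187): sum1=187, sum2=187
  after byte 1 (33): sum1=220, sum2=152
  after byte 2 (241): sum1=206, sum2=103
  after byte 3 (27): sum1=233, sum2=81
  after byte 4 (12): sum1=245, sum2=71
  after byte 5 (157): sum1=147, sum2=218
Checksum = sum2·256 + sum1 = 218·256 + 147 = 55955 = 0xDA93.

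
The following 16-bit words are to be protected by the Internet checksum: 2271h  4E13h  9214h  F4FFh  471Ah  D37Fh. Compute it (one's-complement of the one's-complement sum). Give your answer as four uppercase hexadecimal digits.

EDCC

One's-complement addition (fold any carry out of bit 15 back into bit 0):
  0x2271 + 0x4E13 = 0x07084
  0x7084 + 0x9214 = 0x10298 → wrap carry → 0x0299
  0x0299 + 0xF4FF = 0x0F798
  0xF798 + 0x471A = 0x13EB2 → wrap carry → 0x3EB3
  0x3EB3 + 0xD37F = 0x11232 → wrap carry → 0x1233
One's-complement sum = 0x1233.
Checksum = ~0x1233 & 0xFFFF = 0xEDCC.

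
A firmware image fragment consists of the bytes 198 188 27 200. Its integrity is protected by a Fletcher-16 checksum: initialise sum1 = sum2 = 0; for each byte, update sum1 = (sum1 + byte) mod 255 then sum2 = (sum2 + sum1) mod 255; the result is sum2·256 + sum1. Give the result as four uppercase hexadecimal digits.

5067

Running sums (mod 255):
  after byte 0 (198): sum1=198, sum2=198
  after byte 1 (188): sum1=131, sum2=74
  after byte 2 (27): sum1=158, sum2=232
  after byte 3 (200): sum1=103, sum2=80
Checksum = sum2·256 + sum1 = 80·256 + 103 = 20583 = 0x5067.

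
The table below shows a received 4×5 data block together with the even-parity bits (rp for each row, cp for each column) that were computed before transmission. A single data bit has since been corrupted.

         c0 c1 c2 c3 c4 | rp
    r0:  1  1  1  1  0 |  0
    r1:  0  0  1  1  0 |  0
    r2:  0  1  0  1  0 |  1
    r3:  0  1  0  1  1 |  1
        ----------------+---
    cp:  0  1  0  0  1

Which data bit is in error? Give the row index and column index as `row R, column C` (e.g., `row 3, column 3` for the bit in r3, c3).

row 2, column 0

Recompute each row's even parity and compare to rp:
  r0: data parity 0, sent rp 0 → ok
  r1: data parity 0, sent rp 0 → ok
  r2: data parity 0, sent rp 1 → mismatch
  r3: data parity 1, sent rp 1 → ok
Recompute each column's even parity and compare to cp:
  c0: data parity 1, sent cp 0 → mismatch
  c1: data parity 1, sent cp 1 → ok
  c2: data parity 0, sent cp 0 → ok
  c3: data parity 0, sent cp 0 → ok
  c4: data parity 1, sent cp 1 → ok
Exactly one row (r2) and one column (c0) fail → the flipped bit is at their intersection.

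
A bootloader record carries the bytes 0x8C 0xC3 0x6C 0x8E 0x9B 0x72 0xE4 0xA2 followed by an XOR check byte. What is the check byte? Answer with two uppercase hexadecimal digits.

02

XOR the bytes together:
  start with 0x8C
  0x8C ⊕ 0xC3 = 0x4F
  0x4F ⊕ 0x6C = 0x23
  0x23 ⊕ 0x8E = 0xAD
  0xAD ⊕ 0x9B = 0x36
  0x36 ⊕ 0x72 = 0x44
  0x44 ⊕ 0xE4 = 0xA0
  0xA0 ⊕ 0xA2 = 0x02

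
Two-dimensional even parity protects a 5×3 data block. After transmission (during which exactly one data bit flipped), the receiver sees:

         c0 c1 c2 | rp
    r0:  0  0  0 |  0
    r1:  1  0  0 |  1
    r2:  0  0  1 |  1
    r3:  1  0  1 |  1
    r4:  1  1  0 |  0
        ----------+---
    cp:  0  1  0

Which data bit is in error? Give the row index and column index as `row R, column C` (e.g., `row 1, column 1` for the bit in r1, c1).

Recompute each row's even parity and compare to rp:
  r0: data parity 0, sent rp 0 → ok
  r1: data parity 1, sent rp 1 → ok
  r2: data parity 1, sent rp 1 → ok
  r3: data parity 0, sent rp 1 → mismatch
  r4: data parity 0, sent rp 0 → ok
Recompute each column's even parity and compare to cp:
  c0: data parity 1, sent cp 0 → mismatch
  c1: data parity 1, sent cp 1 → ok
  c2: data parity 0, sent cp 0 → ok
Exactly one row (r3) and one column (c0) fail → the flipped bit is at their intersection.

row 3, column 0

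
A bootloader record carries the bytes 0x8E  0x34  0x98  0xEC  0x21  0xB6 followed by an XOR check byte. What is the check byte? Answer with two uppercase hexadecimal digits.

59

XOR the bytes together:
  start with 0x8E
  0x8E ⊕ 0x34 = 0xBA
  0xBA ⊕ 0x98 = 0x22
  0x22 ⊕ 0xEC = 0xCE
  0xCE ⊕ 0x21 = 0xEF
  0xEF ⊕ 0xB6 = 0x59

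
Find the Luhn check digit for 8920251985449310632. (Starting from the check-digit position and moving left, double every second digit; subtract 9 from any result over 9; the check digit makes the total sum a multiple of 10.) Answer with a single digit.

Partial digits right→left: 2 3 6 0 1 3 9 4 4 5 8 9 1 5 2 0 2 9 8
Double every second digit counting from the check-digit position (so the 1st, 3rd, 5th, ... of the partial from the right).
  doubled (with −9 where >9): 4 3 2 9 8 7 2 4 4 7 → sum 50
  kept as-is: 3 0 3 4 5 9 5 0 9 → sum 38
Total = 50 + 38 = 88.
Check digit = (10 − (88 mod 10)) mod 10 = 2.

2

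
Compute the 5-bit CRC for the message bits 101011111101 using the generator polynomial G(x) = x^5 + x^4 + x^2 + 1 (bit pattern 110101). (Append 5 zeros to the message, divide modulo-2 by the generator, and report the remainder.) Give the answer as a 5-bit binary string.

Append 5 zeros: 10101111110100000. Divide by 110101 (XOR where the leading bit is 1):
  pos 0: 101011 XOR 110101 = 011110
  pos 1: 111101 XOR 110101 = 001000
  pos 3: 100011 XOR 110101 = 010110
  pos 4: 101101 XOR 110101 = 011000
  pos 5: 110000 XOR 110101 = 000101
  pos 8: 101100 XOR 110101 = 011001
  pos 9: 110010 XOR 110101 = 000111
Remainder (last 5 bits) = 11100. This is the CRC / FCS.

11100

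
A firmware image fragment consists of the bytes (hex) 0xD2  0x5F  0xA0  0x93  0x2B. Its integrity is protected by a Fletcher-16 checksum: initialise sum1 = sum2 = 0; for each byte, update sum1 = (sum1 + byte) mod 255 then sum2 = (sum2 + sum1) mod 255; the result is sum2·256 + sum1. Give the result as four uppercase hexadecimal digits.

Running sums (mod 255):
  after byte 0 (0xD2): sum1=210, sum2=210
  after byte 1 (0x5F): sum1=50, sum2=5
  after byte 2 (0xA0): sum1=210, sum2=215
  after byte 3 (0x93): sum1=102, sum2=62
  after byte 4 (0x2B): sum1=145, sum2=207
Checksum = sum2·256 + sum1 = 207·256 + 145 = 53137 = 0xCF91.

CF91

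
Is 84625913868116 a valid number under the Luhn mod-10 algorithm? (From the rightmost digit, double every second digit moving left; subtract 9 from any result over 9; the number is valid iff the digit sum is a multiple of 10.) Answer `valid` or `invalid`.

valid

From the right, keep odd positions and double even positions (subtract 9 from any doubled value over 9):
  doubled (positions 2,4,...): 2 7 7 2 1 3 7 → sum 29
  kept (positions 1,3,...): 6 1 6 3 9 2 4 → sum 31
Total = 60.
60 mod 10 = 0, so the number is valid.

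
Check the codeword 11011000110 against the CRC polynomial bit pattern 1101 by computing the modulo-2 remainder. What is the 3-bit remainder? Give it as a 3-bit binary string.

Modulo-2 division of 11011000110 by 1101:
  pos 0: 1101 XOR 1101 = 0000
  pos 4: 1000 XOR 1101 = 0101
  pos 5: 1011 XOR 1101 = 0110
  pos 6: 1101 XOR 1101 = 0000
Remainder = 000 (zero — the frame passes the CRC check).

000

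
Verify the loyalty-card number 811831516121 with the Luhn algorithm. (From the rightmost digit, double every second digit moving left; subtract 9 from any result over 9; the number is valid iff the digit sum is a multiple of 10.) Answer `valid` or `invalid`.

invalid

From the right, keep odd positions and double even positions (subtract 9 from any doubled value over 9):
  doubled (positions 2,4,...): 4 3 1 6 2 7 → sum 23
  kept (positions 1,3,...): 1 1 1 1 8 1 → sum 13
Total = 36.
36 mod 10 = 6, so the number is invalid.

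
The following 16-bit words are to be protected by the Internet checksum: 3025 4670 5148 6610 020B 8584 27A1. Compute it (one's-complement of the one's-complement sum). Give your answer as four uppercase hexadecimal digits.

One's-complement addition (fold any carry out of bit 15 back into bit 0):
  0x3025 + 0x4670 = 0x07695
  0x7695 + 0x5148 = 0x0C7DD
  0xC7DD + 0x6610 = 0x12DED → wrap carry → 0x2DEE
  0x2DEE + 0x020B = 0x02FF9
  0x2FF9 + 0x8584 = 0x0B57D
  0xB57D + 0x27A1 = 0x0DD1E
One's-complement sum = 0xDD1E.
Checksum = ~0xDD1E & 0xFFFF = 0x22E1.

22E1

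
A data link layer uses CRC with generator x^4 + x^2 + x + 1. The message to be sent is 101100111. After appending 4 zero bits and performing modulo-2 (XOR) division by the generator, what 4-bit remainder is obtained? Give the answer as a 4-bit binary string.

Append 4 zeros: 1011001110000. Divide by 10111 (XOR where the leading bit is 1):
  pos 0: 10110 XOR 10111 = 00001
  pos 4: 10111 XOR 10111 = 00000
Remainder (last 4 bits) = 0000. This is the CRC / FCS.

0000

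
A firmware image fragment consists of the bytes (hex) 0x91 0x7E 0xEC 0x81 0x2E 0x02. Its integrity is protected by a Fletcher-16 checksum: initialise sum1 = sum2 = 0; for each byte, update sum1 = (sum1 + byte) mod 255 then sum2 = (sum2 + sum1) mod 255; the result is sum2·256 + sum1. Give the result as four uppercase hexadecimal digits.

78AE

Running sums (mod 255):
  after byte 0 (0x91): sum1=145, sum2=145
  after byte 1 (0x7E): sum1=16, sum2=161
  after byte 2 (0xEC): sum1=252, sum2=158
  after byte 3 (0x81): sum1=126, sum2=29
  after byte 4 (0x2E): sum1=172, sum2=201
  after byte 5 (0x02): sum1=174, sum2=120
Checksum = sum2·256 + sum1 = 120·256 + 174 = 30894 = 0x78AE.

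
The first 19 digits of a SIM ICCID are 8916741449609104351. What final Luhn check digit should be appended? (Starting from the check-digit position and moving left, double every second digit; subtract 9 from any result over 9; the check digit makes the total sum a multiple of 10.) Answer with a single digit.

4

Partial digits right→left: 1 5 3 4 0 1 9 0 6 9 4 4 1 4 7 6 1 9 8
Double every second digit counting from the check-digit position (so the 1st, 3rd, 5th, ... of the partial from the right).
  doubled (with −9 where >9): 2 6 0 9 3 8 2 5 2 7 → sum 44
  kept as-is: 5 4 1 0 9 4 4 6 9 → sum 42
Total = 44 + 42 = 86.
Check digit = (10 − (86 mod 10)) mod 10 = 4.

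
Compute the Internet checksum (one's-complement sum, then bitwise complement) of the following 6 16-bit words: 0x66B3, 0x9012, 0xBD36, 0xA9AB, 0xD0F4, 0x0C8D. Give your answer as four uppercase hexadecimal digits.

One's-complement addition (fold any carry out of bit 15 back into bit 0):
  0x66B3 + 0x9012 = 0x0F6C5
  0xF6C5 + 0xBD36 = 0x1B3FB → wrap carry → 0xB3FC
  0xB3FC + 0xA9AB = 0x15DA7 → wrap carry → 0x5DA8
  0x5DA8 + 0xD0F4 = 0x12E9C → wrap carry → 0x2E9D
  0x2E9D + 0x0C8D = 0x03B2A
One's-complement sum = 0x3B2A.
Checksum = ~0x3B2A & 0xFFFF = 0xC4D5.

C4D5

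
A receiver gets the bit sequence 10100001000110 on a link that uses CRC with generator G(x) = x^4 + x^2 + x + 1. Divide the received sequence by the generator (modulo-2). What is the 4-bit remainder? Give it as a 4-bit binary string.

Modulo-2 division of 10100001000110 by 10111:
  pos 0: 10100 XOR 10111 = 00011
  pos 3: 11001 XOR 10111 = 01110
  pos 4: 11100 XOR 10111 = 01011
  pos 5: 10110 XOR 10111 = 00001
  pos 9: 10110 XOR 10111 = 00001
Remainder = 0001 (nonzero — an error is detected).

0001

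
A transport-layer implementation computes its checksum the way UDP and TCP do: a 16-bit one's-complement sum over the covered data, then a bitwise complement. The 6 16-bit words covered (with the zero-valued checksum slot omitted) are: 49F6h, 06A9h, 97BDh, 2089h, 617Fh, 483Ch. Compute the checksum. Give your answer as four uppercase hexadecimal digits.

4D5E

One's-complement addition (fold any carry out of bit 15 back into bit 0):
  0x49F6 + 0x06A9 = 0x0509F
  0x509F + 0x97BD = 0x0E85C
  0xE85C + 0x2089 = 0x108E5 → wrap carry → 0x08E6
  0x08E6 + 0x617F = 0x06A65
  0x6A65 + 0x483C = 0x0B2A1
One's-complement sum = 0xB2A1.
Checksum = ~0xB2A1 & 0xFFFF = 0x4D5E.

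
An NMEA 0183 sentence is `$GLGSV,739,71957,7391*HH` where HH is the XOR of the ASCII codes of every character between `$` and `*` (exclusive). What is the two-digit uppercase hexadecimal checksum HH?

XOR the ASCII codes of the payload characters:
  'G' = 0x47 → acc = 0x47
  'L' = 0x4C → acc = 0x0B
  'G' = 0x47 → acc = 0x4C
  'S' = 0x53 → acc = 0x1F
  'V' = 0x56 → acc = 0x49
  ',' = 0x2C → acc = 0x65
  '7' = 0x37 → acc = 0x52
  '3' = 0x33 → acc = 0x61
  '9' = 0x39 → acc = 0x58
  ',' = 0x2C → acc = 0x74
  '7' = 0x37 → acc = 0x43
  '1' = 0x31 → acc = 0x72
  '9' = 0x39 → acc = 0x4B
  '5' = 0x35 → acc = 0x7E
  '7' = 0x37 → acc = 0x49
  ',' = 0x2C → acc = 0x65
  '7' = 0x37 → acc = 0x52
  '3' = 0x33 → acc = 0x61
  '9' = 0x39 → acc = 0x58
  '1' = 0x31 → acc = 0x69
Checksum = 0x69.

69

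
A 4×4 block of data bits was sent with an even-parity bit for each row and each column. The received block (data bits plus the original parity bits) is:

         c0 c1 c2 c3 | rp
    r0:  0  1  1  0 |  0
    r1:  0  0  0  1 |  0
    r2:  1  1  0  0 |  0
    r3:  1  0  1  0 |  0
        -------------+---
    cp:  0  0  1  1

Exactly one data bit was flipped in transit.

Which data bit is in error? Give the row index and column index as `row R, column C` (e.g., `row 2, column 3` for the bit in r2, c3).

row 1, column 2

Recompute each row's even parity and compare to rp:
  r0: data parity 0, sent rp 0 → ok
  r1: data parity 1, sent rp 0 → mismatch
  r2: data parity 0, sent rp 0 → ok
  r3: data parity 0, sent rp 0 → ok
Recompute each column's even parity and compare to cp:
  c0: data parity 0, sent cp 0 → ok
  c1: data parity 0, sent cp 0 → ok
  c2: data parity 0, sent cp 1 → mismatch
  c3: data parity 1, sent cp 1 → ok
Exactly one row (r1) and one column (c2) fail → the flipped bit is at their intersection.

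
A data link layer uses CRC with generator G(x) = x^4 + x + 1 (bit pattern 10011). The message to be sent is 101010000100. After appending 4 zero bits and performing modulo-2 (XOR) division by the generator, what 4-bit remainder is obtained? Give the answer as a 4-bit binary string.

1110

Append 4 zeros: 1010100001000000. Divide by 10011 (XOR where the leading bit is 1):
  pos 0: 10101 XOR 10011 = 00110
  pos 2: 11000 XOR 10011 = 01011
  pos 3: 10110 XOR 10011 = 00101
  pos 5: 10101 XOR 10011 = 00110
  pos 7: 11000 XOR 10011 = 01011
  pos 8: 10110 XOR 10011 = 00101
  pos 10: 10100 XOR 10011 = 00111
Remainder (last 4 bits) = 1110. This is the CRC / FCS.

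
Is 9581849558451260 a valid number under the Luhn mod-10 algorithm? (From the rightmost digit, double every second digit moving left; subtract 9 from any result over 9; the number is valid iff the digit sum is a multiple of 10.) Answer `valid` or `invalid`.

From the right, keep odd positions and double even positions (subtract 9 from any doubled value over 9):
  doubled (positions 2,4,...): 3 2 8 1 9 7 7 9 → sum 46
  kept (positions 1,3,...): 0 2 5 8 5 4 1 5 → sum 30
Total = 76.
76 mod 10 = 6, so the number is invalid.

invalid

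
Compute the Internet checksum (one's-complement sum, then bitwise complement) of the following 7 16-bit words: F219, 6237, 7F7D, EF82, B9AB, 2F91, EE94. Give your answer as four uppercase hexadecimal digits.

One's-complement addition (fold any carry out of bit 15 back into bit 0):
  0xF219 + 0x6237 = 0x15450 → wrap carry → 0x5451
  0x5451 + 0x7F7D = 0x0D3CE
  0xD3CE + 0xEF82 = 0x1C350 → wrap carry → 0xC351
  0xC351 + 0xB9AB = 0x17CFC → wrap carry → 0x7CFD
  0x7CFD + 0x2F91 = 0x0AC8E
  0xAC8E + 0xEE94 = 0x19B22 → wrap carry → 0x9B23
One's-complement sum = 0x9B23.
Checksum = ~0x9B23 & 0xFFFF = 0x64DC.

64DC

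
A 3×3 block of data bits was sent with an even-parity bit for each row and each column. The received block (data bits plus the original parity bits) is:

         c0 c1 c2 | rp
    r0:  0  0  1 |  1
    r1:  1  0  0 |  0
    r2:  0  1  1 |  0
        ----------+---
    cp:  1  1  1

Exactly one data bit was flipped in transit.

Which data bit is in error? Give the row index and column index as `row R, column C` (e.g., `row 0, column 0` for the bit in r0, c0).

Recompute each row's even parity and compare to rp:
  r0: data parity 1, sent rp 1 → ok
  r1: data parity 1, sent rp 0 → mismatch
  r2: data parity 0, sent rp 0 → ok
Recompute each column's even parity and compare to cp:
  c0: data parity 1, sent cp 1 → ok
  c1: data parity 1, sent cp 1 → ok
  c2: data parity 0, sent cp 1 → mismatch
Exactly one row (r1) and one column (c2) fail → the flipped bit is at their intersection.

row 1, column 2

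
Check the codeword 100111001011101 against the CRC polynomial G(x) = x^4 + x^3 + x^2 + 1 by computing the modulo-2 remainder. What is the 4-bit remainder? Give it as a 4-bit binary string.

1110

Modulo-2 division of 100111001011101 by 11101:
  pos 0: 10011 XOR 11101 = 01110
  pos 1: 11101 XOR 11101 = 00000
  pos 8: 10111 XOR 11101 = 01010
  pos 9: 10100 XOR 11101 = 01001
  pos 10: 10011 XOR 11101 = 01110
Remainder = 1110 (nonzero — an error is detected).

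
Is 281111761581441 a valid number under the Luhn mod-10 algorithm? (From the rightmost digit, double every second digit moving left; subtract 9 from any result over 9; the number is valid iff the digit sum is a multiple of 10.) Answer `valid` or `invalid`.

From the right, keep odd positions and double even positions (subtract 9 from any doubled value over 9):
  doubled (positions 2,4,...): 8 2 1 3 2 2 7 → sum 25
  kept (positions 1,3,...): 1 4 8 1 7 1 1 2 → sum 25
Total = 50.
50 mod 10 = 0, so the number is valid.

valid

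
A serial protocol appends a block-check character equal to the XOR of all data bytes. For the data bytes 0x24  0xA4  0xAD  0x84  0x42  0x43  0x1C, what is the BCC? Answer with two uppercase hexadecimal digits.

XOR the bytes together:
  start with 0x24
  0x24 ⊕ 0xA4 = 0x80
  0x80 ⊕ 0xAD = 0x2D
  0x2D ⊕ 0x84 = 0xA9
  0xA9 ⊕ 0x42 = 0xEB
  0xEB ⊕ 0x43 = 0xA8
  0xA8 ⊕ 0x1C = 0xB4

B4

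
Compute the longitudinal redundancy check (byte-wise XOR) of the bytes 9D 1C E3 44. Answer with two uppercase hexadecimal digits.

XOR the bytes together:
  start with 0x9D
  0x9D ⊕ 0x1C = 0x81
  0x81 ⊕ 0xE3 = 0x62
  0x62 ⊕ 0x44 = 0x26

26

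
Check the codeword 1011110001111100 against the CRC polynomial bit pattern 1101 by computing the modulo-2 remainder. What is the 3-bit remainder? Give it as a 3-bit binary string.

110

Modulo-2 division of 1011110001111100 by 1101:
  pos 0: 1011 XOR 1101 = 0110
  pos 1: 1101 XOR 1101 = 0000
  pos 5: 1000 XOR 1101 = 0101
  pos 6: 1011 XOR 1101 = 0110
  pos 7: 1101 XOR 1101 = 0000
  pos 11: 1110 XOR 1101 = 0011
Remainder = 110 (nonzero — an error is detected).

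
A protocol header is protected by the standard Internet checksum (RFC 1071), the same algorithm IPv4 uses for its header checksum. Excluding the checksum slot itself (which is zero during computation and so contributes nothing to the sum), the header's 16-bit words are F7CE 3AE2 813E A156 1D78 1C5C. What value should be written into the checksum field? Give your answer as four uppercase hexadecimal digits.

One's-complement addition (fold any carry out of bit 15 back into bit 0):
  0xF7CE + 0x3AE2 = 0x132B0 → wrap carry → 0x32B1
  0x32B1 + 0x813E = 0x0B3EF
  0xB3EF + 0xA156 = 0x15545 → wrap carry → 0x5546
  0x5546 + 0x1D78 = 0x072BE
  0x72BE + 0x1C5C = 0x08F1A
One's-complement sum = 0x8F1A.
Checksum = ~0x8F1A & 0xFFFF = 0x70E5.

70E5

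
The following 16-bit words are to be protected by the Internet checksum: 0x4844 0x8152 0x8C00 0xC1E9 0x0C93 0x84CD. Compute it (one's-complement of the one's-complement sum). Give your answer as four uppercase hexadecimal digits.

One's-complement addition (fold any carry out of bit 15 back into bit 0):
  0x4844 + 0x8152 = 0x0C996
  0xC996 + 0x8C00 = 0x15596 → wrap carry → 0x5597
  0x5597 + 0xC1E9 = 0x11780 → wrap carry → 0x1781
  0x1781 + 0x0C93 = 0x02414
  0x2414 + 0x84CD = 0x0A8E1
One's-complement sum = 0xA8E1.
Checksum = ~0xA8E1 & 0xFFFF = 0x571E.

571E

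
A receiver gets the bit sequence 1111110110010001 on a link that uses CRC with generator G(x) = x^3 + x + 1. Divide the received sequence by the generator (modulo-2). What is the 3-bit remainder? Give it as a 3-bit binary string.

000

Modulo-2 division of 1111110110010001 by 1011:
  pos 0: 1111 XOR 1011 = 0100
  pos 1: 1001 XOR 1011 = 0010
  pos 3: 1010 XOR 1011 = 0001
  pos 6: 1110 XOR 1011 = 0101
  pos 7: 1010 XOR 1011 = 0001
  pos 10: 1100 XOR 1011 = 0111
  pos 11: 1110 XOR 1011 = 0101
  pos 12: 1011 XOR 1011 = 0000
Remainder = 000 (zero — the frame passes the CRC check).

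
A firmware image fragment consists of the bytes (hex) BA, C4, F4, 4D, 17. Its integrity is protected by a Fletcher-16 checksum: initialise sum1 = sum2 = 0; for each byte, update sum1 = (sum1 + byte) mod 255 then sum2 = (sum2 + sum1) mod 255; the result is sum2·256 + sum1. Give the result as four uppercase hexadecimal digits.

49D8

Running sums (mod 255):
  after byte 0 (BA): sum1=186, sum2=186
  after byte 1 (C4): sum1=127, sum2=58
  after byte 2 (F4): sum1=116, sum2=174
  after byte 3 (4D): sum1=193, sum2=112
  after byte 4 (17): sum1=216, sum2=73
Checksum = sum2·256 + sum1 = 73·256 + 216 = 18904 = 0x49D8.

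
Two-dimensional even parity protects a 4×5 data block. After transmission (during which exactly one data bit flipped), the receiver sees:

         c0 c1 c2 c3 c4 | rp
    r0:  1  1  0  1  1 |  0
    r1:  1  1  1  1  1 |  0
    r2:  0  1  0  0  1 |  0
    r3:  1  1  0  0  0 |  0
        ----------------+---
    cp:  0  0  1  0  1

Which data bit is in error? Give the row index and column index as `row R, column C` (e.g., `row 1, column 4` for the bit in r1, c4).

Recompute each row's even parity and compare to rp:
  r0: data parity 0, sent rp 0 → ok
  r1: data parity 1, sent rp 0 → mismatch
  r2: data parity 0, sent rp 0 → ok
  r3: data parity 0, sent rp 0 → ok
Recompute each column's even parity and compare to cp:
  c0: data parity 1, sent cp 0 → mismatch
  c1: data parity 0, sent cp 0 → ok
  c2: data parity 1, sent cp 1 → ok
  c3: data parity 0, sent cp 0 → ok
  c4: data parity 1, sent cp 1 → ok
Exactly one row (r1) and one column (c0) fail → the flipped bit is at their intersection.

row 1, column 0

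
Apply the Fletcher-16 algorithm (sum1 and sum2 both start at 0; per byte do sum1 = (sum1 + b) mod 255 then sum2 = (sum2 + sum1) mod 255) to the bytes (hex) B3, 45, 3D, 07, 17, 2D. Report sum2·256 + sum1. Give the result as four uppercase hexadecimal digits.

Running sums (mod 255):
  after byte 0 (B3): sum1=179, sum2=179
  after byte 1 (45): sum1=248, sum2=172
  after byte 2 (3D): sum1=54, sum2=226
  after byte 3 (07): sum1=61, sum2=32
  after byte 4 (17): sum1=84, sum2=116
  after byte 5 (2D): sum1=129, sum2=245
Checksum = sum2·256 + sum1 = 245·256 + 129 = 62849 = 0xF581.

F581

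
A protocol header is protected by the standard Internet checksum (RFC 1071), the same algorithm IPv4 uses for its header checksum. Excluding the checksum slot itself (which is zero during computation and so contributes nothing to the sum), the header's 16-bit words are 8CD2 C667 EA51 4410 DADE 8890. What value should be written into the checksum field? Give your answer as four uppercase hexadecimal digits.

1AF4

One's-complement addition (fold any carry out of bit 15 back into bit 0):
  0x8CD2 + 0xC667 = 0x15339 → wrap carry → 0x533A
  0x533A + 0xEA51 = 0x13D8B → wrap carry → 0x3D8C
  0x3D8C + 0x4410 = 0x0819C
  0x819C + 0xDADE = 0x15C7A → wrap carry → 0x5C7B
  0x5C7B + 0x8890 = 0x0E50B
One's-complement sum = 0xE50B.
Checksum = ~0xE50B & 0xFFFF = 0x1AF4.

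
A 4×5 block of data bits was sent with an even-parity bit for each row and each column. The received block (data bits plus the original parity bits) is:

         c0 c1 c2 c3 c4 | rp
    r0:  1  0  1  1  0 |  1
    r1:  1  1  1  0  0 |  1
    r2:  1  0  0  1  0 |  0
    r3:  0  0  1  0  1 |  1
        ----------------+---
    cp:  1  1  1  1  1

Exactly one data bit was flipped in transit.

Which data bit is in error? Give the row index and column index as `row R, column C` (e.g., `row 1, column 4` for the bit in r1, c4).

Recompute each row's even parity and compare to rp:
  r0: data parity 1, sent rp 1 → ok
  r1: data parity 1, sent rp 1 → ok
  r2: data parity 0, sent rp 0 → ok
  r3: data parity 0, sent rp 1 → mismatch
Recompute each column's even parity and compare to cp:
  c0: data parity 1, sent cp 1 → ok
  c1: data parity 1, sent cp 1 → ok
  c2: data parity 1, sent cp 1 → ok
  c3: data parity 0, sent cp 1 → mismatch
  c4: data parity 1, sent cp 1 → ok
Exactly one row (r3) and one column (c3) fail → the flipped bit is at their intersection.

row 3, column 3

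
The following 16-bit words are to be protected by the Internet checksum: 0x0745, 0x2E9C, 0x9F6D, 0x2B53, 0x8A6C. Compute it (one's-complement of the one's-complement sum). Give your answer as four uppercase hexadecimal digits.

One's-complement addition (fold any carry out of bit 15 back into bit 0):
  0x0745 + 0x2E9C = 0x035E1
  0x35E1 + 0x9F6D = 0x0D54E
  0xD54E + 0x2B53 = 0x100A1 → wrap carry → 0x00A2
  0x00A2 + 0x8A6C = 0x08B0E
One's-complement sum = 0x8B0E.
Checksum = ~0x8B0E & 0xFFFF = 0x74F1.

74F1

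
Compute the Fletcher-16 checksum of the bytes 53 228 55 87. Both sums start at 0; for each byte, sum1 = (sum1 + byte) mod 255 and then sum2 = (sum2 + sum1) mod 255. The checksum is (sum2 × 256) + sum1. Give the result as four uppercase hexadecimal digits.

49A8

Running sums (mod 255):
  after byte 0 (53): sum1=53, sum2=53
  after byte 1 (228): sum1=26, sum2=79
  after byte 2 (55): sum1=81, sum2=160
  after byte 3 (87): sum1=168, sum2=73
Checksum = sum2·256 + sum1 = 73·256 + 168 = 18856 = 0x49A8.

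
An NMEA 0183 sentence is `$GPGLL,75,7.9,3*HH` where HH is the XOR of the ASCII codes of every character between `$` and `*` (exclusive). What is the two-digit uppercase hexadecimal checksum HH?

6D

XOR the ASCII codes of the payload characters:
  'G' = 0x47 → acc = 0x47
  'P' = 0x50 → acc = 0x17
  'G' = 0x47 → acc = 0x50
  'L' = 0x4C → acc = 0x1C
  'L' = 0x4C → acc = 0x50
  ',' = 0x2C → acc = 0x7C
  '7' = 0x37 → acc = 0x4B
  '5' = 0x35 → acc = 0x7E
  ',' = 0x2C → acc = 0x52
  '7' = 0x37 → acc = 0x65
  '.' = 0x2E → acc = 0x4B
  '9' = 0x39 → acc = 0x72
  ',' = 0x2C → acc = 0x5E
  '3' = 0x33 → acc = 0x6D
Checksum = 0x6D.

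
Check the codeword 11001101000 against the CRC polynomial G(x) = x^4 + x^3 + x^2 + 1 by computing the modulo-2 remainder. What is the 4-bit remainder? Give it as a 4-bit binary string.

1101

Modulo-2 division of 11001101000 by 11101:
  pos 0: 11001 XOR 11101 = 00100
  pos 2: 10010 XOR 11101 = 01111
  pos 3: 11111 XOR 11101 = 00010
  pos 6: 10000 XOR 11101 = 01101
Remainder = 1101 (nonzero — an error is detected).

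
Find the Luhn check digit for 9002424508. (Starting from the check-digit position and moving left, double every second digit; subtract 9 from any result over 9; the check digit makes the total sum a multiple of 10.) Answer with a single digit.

Partial digits right→left: 8 0 5 4 2 4 2 0 0 9
Double every second digit counting from the check-digit position (so the 1st, 3rd, 5th, ... of the partial from the right).
  doubled (with −9 where >9): 7 1 4 4 0 → sum 16
  kept as-is: 0 4 4 0 9 → sum 17
Total = 16 + 17 = 33.
Check digit = (10 − (33 mod 10)) mod 10 = 7.

7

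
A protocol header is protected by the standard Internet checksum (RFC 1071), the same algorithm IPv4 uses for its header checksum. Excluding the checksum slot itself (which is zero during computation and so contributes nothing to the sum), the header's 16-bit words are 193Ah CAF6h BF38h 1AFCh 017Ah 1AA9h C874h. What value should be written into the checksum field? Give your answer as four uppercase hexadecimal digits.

5D02

One's-complement addition (fold any carry out of bit 15 back into bit 0):
  0x193A + 0xCAF6 = 0x0E430
  0xE430 + 0xBF38 = 0x1A368 → wrap carry → 0xA369
  0xA369 + 0x1AFC = 0x0BE65
  0xBE65 + 0x017A = 0x0BFDF
  0xBFDF + 0x1AA9 = 0x0DA88
  0xDA88 + 0xC874 = 0x1A2FC → wrap carry → 0xA2FD
One's-complement sum = 0xA2FD.
Checksum = ~0xA2FD & 0xFFFF = 0x5D02.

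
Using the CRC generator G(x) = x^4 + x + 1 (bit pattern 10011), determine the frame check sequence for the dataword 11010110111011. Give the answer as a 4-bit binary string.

1111

Append 4 zeros: 110101101110110000. Divide by 10011 (XOR where the leading bit is 1):
  pos 0: 11010 XOR 10011 = 01001
  pos 1: 10011 XOR 10011 = 00000
  pos 6: 10111 XOR 10011 = 00100
  pos 8: 10001 XOR 10011 = 00010
  pos 11: 10100 XOR 10011 = 00111
  pos 13: 11100 XOR 10011 = 01111
Remainder (last 4 bits) = 1111. This is the CRC / FCS.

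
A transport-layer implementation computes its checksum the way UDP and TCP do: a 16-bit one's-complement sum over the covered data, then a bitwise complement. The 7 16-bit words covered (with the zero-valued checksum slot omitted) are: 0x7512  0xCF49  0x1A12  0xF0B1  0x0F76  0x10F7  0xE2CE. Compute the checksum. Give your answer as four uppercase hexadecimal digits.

One's-complement addition (fold any carry out of bit 15 back into bit 0):
  0x7512 + 0xCF49 = 0x1445B → wrap carry → 0x445C
  0x445C + 0x1A12 = 0x05E6E
  0x5E6E + 0xF0B1 = 0x14F1F → wrap carry → 0x4F20
  0x4F20 + 0x0F76 = 0x05E96
  0x5E96 + 0x10F7 = 0x06F8D
  0x6F8D + 0xE2CE = 0x1525B → wrap carry → 0x525C
One's-complement sum = 0x525C.
Checksum = ~0x525C & 0xFFFF = 0xADA3.

ADA3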